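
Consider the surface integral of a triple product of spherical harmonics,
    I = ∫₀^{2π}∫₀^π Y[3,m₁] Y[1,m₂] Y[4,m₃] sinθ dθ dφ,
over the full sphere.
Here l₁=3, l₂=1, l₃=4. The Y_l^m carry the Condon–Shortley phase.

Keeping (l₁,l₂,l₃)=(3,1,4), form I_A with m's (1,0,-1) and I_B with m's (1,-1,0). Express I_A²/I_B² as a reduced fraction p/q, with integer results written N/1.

5/2

Shared (l₁,l₂,l₃)=(3,1,4): N and (l;000)² cancel in I_A²/I_B².
A: Δ = 0!·6!·2!/9! = 1/252; Racah Σ t=0..0: t=0:+1/48 = 1/48; ⇒ 3j(3 1 4; 1 0 -1)² = 5/84, sgn -1
B: Δ = 0!·6!·2!/9! = 1/252; Racah Σ t=0..0: t=0:+1/96 = 1/96; ⇒ 3j(3 1 4; 1 -1 0)² = 1/42, sgn +1
I_A²/I_B² = (5/84)/(1/42) = 5/2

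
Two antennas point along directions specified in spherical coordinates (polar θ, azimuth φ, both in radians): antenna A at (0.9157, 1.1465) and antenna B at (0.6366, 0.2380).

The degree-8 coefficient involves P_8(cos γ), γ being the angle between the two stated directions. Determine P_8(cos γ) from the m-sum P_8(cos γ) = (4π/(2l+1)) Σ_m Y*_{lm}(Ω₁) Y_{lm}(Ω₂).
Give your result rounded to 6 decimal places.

0.080135

Term-by-term m-sum for l=8 (normalisation 4π/17 = 0.739198):
  m=-8: (-0.07803 + 0.02016j) × (-0.00263 - 0.00760j) = 0.00036 + 0.00054j  (running Σ = 0.00036 + 0.00054j)
  m=-7: (-0.04227 + 0.24404j) × (-0.00413 - 0.04330j) = 0.01074 + 0.00082j  (running Σ = 0.01110 + 0.00136j)
  m=-6: (0.35385 + 0.23991j) × (0.02057 - 0.14304j) = 0.04159 - 0.04568j  (running Σ = 0.05269 - 0.04432j)
  m=-5: (0.33988 - 0.20871j) × (0.12086 - 0.30190j) = -0.02193 - 0.12784j  (running Σ = 0.03076 - 0.17216j)
  m=-4: (-0.00513 - 0.04040j) × (0.27851 - 0.39111j) = -0.01723 - 0.00924j  (running Σ = 0.01354 - 0.18140j)
  m=-3: (0.32407 + 0.09950j) × (0.27814 - 0.24101j) = 0.11412 - 0.05043j  (running Σ = 0.12765 - 0.23183j)
  m=-2: (0.15282 - 0.17346j) × (-0.08010 + 0.04130j) = -0.00508 + 0.02021j  (running Σ = 0.12258 - 0.21162j)
  m=-1: (0.10056 + 0.22260j) × (-0.40393 + 0.09799j) = -0.06243 - 0.08006j  (running Σ = 0.06015 - 0.29168j)
  m=0: (0.27217 + 0.00000j) × (-0.04366 + 0.00000j) = -0.01188 + 0.00000j  (running Σ = 0.04826 - 0.29168j)
  m=1: (-0.10056 + 0.22260j) × (0.40393 + 0.09799j) = -0.06243 + 0.08006j  (running Σ = -0.01417 - 0.21162j)
  m=2: (0.15282 + 0.17346j) × (-0.08010 - 0.04130j) = -0.00508 - 0.02021j  (running Σ = -0.01925 - 0.23183j)
  m=3: (-0.32407 + 0.09950j) × (-0.27814 - 0.24101j) = 0.11412 + 0.05043j  (running Σ = 0.09487 - 0.18140j)
  m=4: (-0.00513 + 0.04040j) × (0.27851 + 0.39111j) = -0.01723 + 0.00924j  (running Σ = 0.07764 - 0.17216j)
  m=5: (-0.33988 - 0.20871j) × (-0.12086 - 0.30190j) = -0.02193 + 0.12784j  (running Σ = 0.05571 - 0.04432j)
  m=6: (0.35385 - 0.23991j) × (0.02057 + 0.14304j) = 0.04159 + 0.04568j  (running Σ = 0.09731 + 0.00136j)
  m=7: (0.04227 + 0.24404j) × (0.00413 - 0.04330j) = 0.01074 - 0.00082j  (running Σ = 0.10805 + 0.00054j)
  m=8: (-0.07803 - 0.02016j) × (-0.00263 + 0.00760j) = 0.00036 - 0.00054j  (running Σ = 0.10841 + 0.00000j)
Accumulated sum 0.10841 + 0.00000j; after 4π/(2l+1) scaling, 0.08013 + 0.00000j ⇒ P_8 = 0.080135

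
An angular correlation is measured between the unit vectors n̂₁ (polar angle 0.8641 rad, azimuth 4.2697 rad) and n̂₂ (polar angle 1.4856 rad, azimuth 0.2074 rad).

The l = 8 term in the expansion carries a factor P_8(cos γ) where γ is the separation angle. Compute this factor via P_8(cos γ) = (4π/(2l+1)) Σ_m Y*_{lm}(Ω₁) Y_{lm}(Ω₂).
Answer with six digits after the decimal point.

-0.263894

Term-by-term m-sum for l=8 (normalisation 4π/17 = 0.739198):
  [-8]  conj(Y_{8,-8})(Ω₁) = -0.053127+0.022457i ; Y_{8,-8}(Ω₂) = -0.044203-0.498707i ; Δ = +0.013548+0.025502i
  [-7]  conj(Y_{8,-7})(Ω₁) = +0.008422-0.196803i ; Y_{8,-7}(Ω₂) = +0.020304-0.169823i ; Δ = -0.033251-0.005426i
  [-6]  conj(Y_{8,-6})(Ω₁) = +0.342962+0.180936i ; Y_{8,-6}(Ω₂) = -0.105262+0.310964i ; Δ = -0.092366+0.087603i
  [-5]  conj(Y_{8,-5})(Ω₁) = -0.357466+0.267624i ; Y_{8,-5}(Ω₂) = -0.099962+0.169132i ; Δ = -0.009531-0.087211i
  [-4]  conj(Y_{8,-4})(Ω₁) = -0.035798-0.176634i ; Y_{8,-4}(Ω₂) = +0.183496-0.200480i ; Δ = -0.041980-0.025235i
  [-3]  conj(Y_{8,-3})(Ω₁) = -0.249262-0.061720i ; Y_{8,-3}(Ω₂) = +0.168102-0.120569i ; Δ = -0.049343+0.019678i
  [-2]  conj(Y_{8,-2})(Ω₁) = +0.211271-0.258384i ; Y_{8,-2}(Ω₂) = -0.225213+0.099173i ; Δ = -0.021956+0.079144i
  [-1]  conj(Y_{8,-1})(Ω₁) = -0.048451-0.102202i ; Y_{8,-1}(Ω₂) = -0.206400+0.043432i ; Δ = +0.014439+0.018990i
  [+0]  conj(Y_{8,0})(Ω₁) = +0.351856-0.000000i ; Y_{8,0}(Ω₂) = +0.238394+0.000000i ; Δ = +0.083880+0.000000i
  [+1]  conj(Y_{8,1})(Ω₁) = +0.048451-0.102202i ; Y_{8,1}(Ω₂) = +0.206400+0.043432i ; Δ = +0.014439-0.018990i
  [+2]  conj(Y_{8,2})(Ω₁) = +0.211271+0.258384i ; Y_{8,2}(Ω₂) = -0.225213-0.099173i ; Δ = -0.021956-0.079144i
  [+3]  conj(Y_{8,3})(Ω₁) = +0.249262-0.061720i ; Y_{8,3}(Ω₂) = -0.168102-0.120569i ; Δ = -0.049343-0.019678i
  [+4]  conj(Y_{8,4})(Ω₁) = -0.035798+0.176634i ; Y_{8,4}(Ω₂) = +0.183496+0.200480i ; Δ = -0.041980+0.025235i
  [+5]  conj(Y_{8,5})(Ω₁) = +0.357466+0.267624i ; Y_{8,5}(Ω₂) = +0.099962+0.169132i ; Δ = -0.009531+0.087211i
  [+6]  conj(Y_{8,6})(Ω₁) = +0.342962-0.180936i ; Y_{8,6}(Ω₂) = -0.105262-0.310964i ; Δ = -0.092366-0.087603i
  [+7]  conj(Y_{8,7})(Ω₁) = -0.008422-0.196803i ; Y_{8,7}(Ω₂) = -0.020304-0.169823i ; Δ = -0.033251+0.005426i
  [+8]  conj(Y_{8,8})(Ω₁) = -0.053127-0.022457i ; Y_{8,8}(Ω₂) = -0.044203+0.498707i ; Δ = +0.013548-0.025502i
Σ over m = -0.357000+0.000000i; ×(4π/17) → -0.263894+0.000000i. Real part: -0.263894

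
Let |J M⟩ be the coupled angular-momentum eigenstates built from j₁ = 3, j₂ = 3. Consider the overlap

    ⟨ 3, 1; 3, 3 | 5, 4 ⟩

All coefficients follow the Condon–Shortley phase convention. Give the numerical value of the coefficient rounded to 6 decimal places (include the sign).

triangle: 1!*5!*5!/12! = 14400/479001600
(j±m)!: 4!*2!*6!*0!*9!*1! = 12541132800
prefactor² = (2J+1)*Δ*N² = 4147200
  k=1: −1/(1!*0!*1!*5!*4!*0!) = -1/2880
Σ = -1/2880  ⇒  CG² = 4147200*(-1/2880)² = 1/2
CG = −√(1/2) = -0.707107

−√(1/2) = -0.707107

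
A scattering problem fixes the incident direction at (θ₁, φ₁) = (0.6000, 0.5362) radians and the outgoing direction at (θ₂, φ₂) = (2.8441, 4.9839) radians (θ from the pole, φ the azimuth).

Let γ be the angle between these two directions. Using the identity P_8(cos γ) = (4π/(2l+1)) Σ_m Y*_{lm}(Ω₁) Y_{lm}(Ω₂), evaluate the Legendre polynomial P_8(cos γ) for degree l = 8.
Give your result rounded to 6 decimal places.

-0.184222

Addition theorem: P_8(cos γ) = (4π/17) Σ_m Y*_{lm}(Ω₁) Y_{lm}(Ω₂), m = −8…8:
  m=-8: (-0.00219 - 0.00486j) × (-0.00002 - 0.00002j) = -0.00000 + 0.00000j  (running Σ = -0.00000 + 0.00000j)
  m=-7: (-0.02549 - 0.01788j) × (0.00035 - 0.00012j) = -0.00001 - 0.00000j  (running Σ = -0.00001 - 0.00000j)
  m=-6: (-0.11212 - 0.00849j) × (0.00018 + 0.00303j) = 0.00001 - 0.00034j  (running Σ = -0.00001 - 0.00034j)
  m=-5: (-0.24904 + 0.12357j) × (-0.01761 - 0.00381j) = 0.00486 - 0.00123j  (running Σ = 0.00485 - 0.00157j)
  m=-4: (-0.25113 + 0.38836j) × (0.03671 - 0.06970j) = 0.01785 + 0.03176j  (running Σ = 0.02270 + 0.03019j)
  m=-3: (-0.01661 + 0.43905j) × (0.18084 + 0.17059j) = -0.07790 + 0.07656j  (running Σ = -0.05520 + 0.10675j)
  m=-2: (0.01594 + 0.02929j) × (-0.44841 + 0.27064j) = -0.01507 - 0.00882j  (running Σ = -0.07027 + 0.09793j)
  m=-1: (-0.34672 - 0.20605j) × (-0.15430 - 0.55425j) = -0.06070 + 0.22396j  (running Σ = -0.13098 + 0.32190j)
  m=0: (-0.17183 + 0.00000j) × (-0.07412 + 0.00000j) = 0.01274 + 0.00000j  (running Σ = -0.11824 + 0.32190j)
  m=1: (0.34672 - 0.20605j) × (0.15430 - 0.55425j) = -0.06070 - 0.22396j  (running Σ = -0.17895 + 0.09793j)
  m=2: (0.01594 - 0.02929j) × (-0.44841 - 0.27064j) = -0.01507 + 0.00882j  (running Σ = -0.19402 + 0.10675j)
  m=3: (0.01661 + 0.43905j) × (-0.18084 + 0.17059j) = -0.07790 - 0.07656j  (running Σ = -0.27192 + 0.03019j)
  m=4: (-0.25113 - 0.38836j) × (0.03671 + 0.06970j) = 0.01785 - 0.03176j  (running Σ = -0.25407 - 0.00157j)
  m=5: (0.24904 + 0.12357j) × (0.01761 - 0.00381j) = 0.00486 + 0.00123j  (running Σ = -0.24921 - 0.00034j)
  m=6: (-0.11212 + 0.00849j) × (0.00018 - 0.00303j) = 0.00001 + 0.00034j  (running Σ = -0.24921 - 0.00000j)
  m=7: (0.02549 - 0.01788j) × (-0.00035 - 0.00012j) = -0.00001 + 0.00000j  (running Σ = -0.24922 + 0.00000j)
  m=8: (-0.00219 + 0.00486j) × (-0.00002 + 0.00002j) = -0.00000 - 0.00000j  (running Σ = -0.24922 + 0.00000j)
Accumulated sum -0.24922 + 0.00000j; after 4π/(2l+1) scaling, -0.18422 + 0.00000j ⇒ P_8 = -0.184222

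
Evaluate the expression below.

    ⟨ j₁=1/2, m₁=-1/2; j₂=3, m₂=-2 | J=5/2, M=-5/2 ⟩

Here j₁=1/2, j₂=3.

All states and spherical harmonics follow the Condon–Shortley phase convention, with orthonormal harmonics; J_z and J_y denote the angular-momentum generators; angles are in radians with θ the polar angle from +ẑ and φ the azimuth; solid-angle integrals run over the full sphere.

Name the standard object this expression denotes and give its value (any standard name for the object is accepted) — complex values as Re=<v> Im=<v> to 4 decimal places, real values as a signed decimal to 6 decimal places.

This is a Clebsch–Gordan (vector-coupling) coefficient.
j₁+j₂−J=1  J+j₁−j₂=0  J−j₁+j₂=5  j₁+j₂+J+1=7
(j₁±m₁, j₂±m₂, J±M) = (0,1,1,5,0,5)
P² = 14400/7
sum k=1..1:
  [1] −1/120 = -1/120
S = -1/120
C² = P²·S² = 1/7 ; C = -0.377964

Clebsch–Gordan coefficient, −√(1/7) ≈ -0.377964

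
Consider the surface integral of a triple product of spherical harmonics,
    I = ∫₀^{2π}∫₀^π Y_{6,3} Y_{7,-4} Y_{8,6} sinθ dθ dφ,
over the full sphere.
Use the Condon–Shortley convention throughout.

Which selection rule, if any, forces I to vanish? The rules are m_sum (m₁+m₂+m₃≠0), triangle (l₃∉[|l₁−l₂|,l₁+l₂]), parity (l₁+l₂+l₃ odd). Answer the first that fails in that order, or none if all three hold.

Σmᵢ = 5  ✗
l₃∈[|l₁−l₂|,l₁+l₂]=[1,13], have l₃=8
Σlᵢ = 21 ⇒ odd

m_sum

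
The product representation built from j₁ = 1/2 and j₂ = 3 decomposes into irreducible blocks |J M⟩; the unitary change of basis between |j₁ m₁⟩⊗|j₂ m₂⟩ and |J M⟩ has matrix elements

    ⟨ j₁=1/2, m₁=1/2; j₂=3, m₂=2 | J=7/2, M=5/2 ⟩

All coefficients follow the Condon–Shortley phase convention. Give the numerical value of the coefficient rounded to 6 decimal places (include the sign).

+0.925820  (= +√(6/7))

j₁+j₂−J=0  J+j₁−j₂=1  J−j₁+j₂=6  j₁+j₂+J+1=8
(j₁±m₁, j₂±m₂, J±M) = (1,0,5,1,6,1)
P² = 86400/7
sum k=0..0:
  [0] +1/120 = 1/120
S = 1/120
C² = P²·S² = 6/7 ; C = +0.925820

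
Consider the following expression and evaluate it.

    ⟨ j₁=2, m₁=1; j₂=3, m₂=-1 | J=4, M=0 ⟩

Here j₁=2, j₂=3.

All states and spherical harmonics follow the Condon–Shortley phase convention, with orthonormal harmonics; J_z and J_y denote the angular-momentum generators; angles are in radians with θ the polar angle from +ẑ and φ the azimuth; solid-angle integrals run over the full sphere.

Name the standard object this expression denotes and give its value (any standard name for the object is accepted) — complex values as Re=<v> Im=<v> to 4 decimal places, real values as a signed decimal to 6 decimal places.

This is a Clebsch–Gordan (vector-coupling) coefficient.
j₁+j₂−J=1  J+j₁−j₂=3  J−j₁+j₂=5  j₁+j₂+J+1=10
(j₁±m₁, j₂±m₂, J±M) = (3,1,2,4,4,4)
P² = 10368/35
sum k=0..1:
  [0] +1/24 = 1/24
  [1] −1/144 = -1/144
S = 5/144
C² = P²·S² = 5/14 ; C = +0.597614

Clebsch–Gordan coefficient, +√(5/14) ≈ +0.597614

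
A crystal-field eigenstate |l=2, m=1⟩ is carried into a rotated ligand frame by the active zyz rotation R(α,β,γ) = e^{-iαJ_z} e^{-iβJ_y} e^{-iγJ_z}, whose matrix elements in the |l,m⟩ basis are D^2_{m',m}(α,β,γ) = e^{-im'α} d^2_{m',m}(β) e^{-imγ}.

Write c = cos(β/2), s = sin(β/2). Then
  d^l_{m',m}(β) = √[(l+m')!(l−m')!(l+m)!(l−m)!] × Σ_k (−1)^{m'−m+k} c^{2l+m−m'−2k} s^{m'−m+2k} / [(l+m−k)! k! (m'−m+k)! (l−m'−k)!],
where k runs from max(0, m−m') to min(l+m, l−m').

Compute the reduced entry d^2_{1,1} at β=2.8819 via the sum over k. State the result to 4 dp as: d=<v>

d=-0.0492

d^2_{1,1}(β=2.8819) via the finite sum:
Half-angle: c=0.129482, s=0.991582. N=√(6·1·6·1)=6.000000
k: max(0,(1)−(1))=0 … min(2+(1),2−(1))=1
  k=0: (−1)^0·6.0000/(6)·0.1295^4·0.9916^0 = +0.000281
  k=1: (−1)^1·6.0000/(2)·0.1295^2·0.9916^2 = -0.049453
d^2_{1,1}(2.8819) = +0.000281 -0.049453 = -0.049172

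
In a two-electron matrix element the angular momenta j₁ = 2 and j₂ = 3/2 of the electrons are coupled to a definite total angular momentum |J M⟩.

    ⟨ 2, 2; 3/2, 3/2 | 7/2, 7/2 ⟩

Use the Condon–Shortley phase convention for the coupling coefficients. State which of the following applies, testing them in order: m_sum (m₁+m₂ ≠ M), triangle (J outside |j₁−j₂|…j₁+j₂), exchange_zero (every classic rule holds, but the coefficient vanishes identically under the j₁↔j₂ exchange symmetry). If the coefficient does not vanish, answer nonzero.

nonzero

m-sum: m₁+m₂ = 2+3/2 = 7/2, M = 7/2  ✓
triangle: |j₁−j₂| = 1/2 ≤ J = 7/2 ≤ j₁+j₂ = 7/2  ✓
exchange: j₁≠j₂ or m₁≠m₂ — the exchange symmetry imposes no constraint here
value check: CG = +1 = +1.000000 ≠ 0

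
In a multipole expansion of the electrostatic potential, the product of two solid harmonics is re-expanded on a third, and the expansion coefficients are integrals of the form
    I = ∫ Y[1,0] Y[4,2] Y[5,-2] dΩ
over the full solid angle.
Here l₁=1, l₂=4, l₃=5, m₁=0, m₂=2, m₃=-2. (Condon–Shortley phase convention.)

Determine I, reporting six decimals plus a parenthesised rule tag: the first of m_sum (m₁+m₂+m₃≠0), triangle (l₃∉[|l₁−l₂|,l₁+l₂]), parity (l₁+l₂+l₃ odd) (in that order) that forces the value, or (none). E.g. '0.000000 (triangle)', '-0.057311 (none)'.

Rules hold: Σm=0, L=10 even, 3≤5≤5.
N = 3·9·11 = 297
Δ = 0!·2!·8!/11! = 1/495
Racah Σ t=0..0: t=0:+1/576 = 1/576
⇒ 3j(1 4 5; 0 0 0)² = 5/99, sgn -1
Racah Σ t=0..0: t=0:+1/1440 = 1/1440
⇒ 3j(1 4 5; 0 2 -2)² = 7/165, sgn -1
4πI² = N·(3j₀)²·(3jₘ)² = 7/11
I = +1·√(0.636364/4π) = 0.22503380
No selection rule forces the value: the integral is nonzero (none).

0.225034 (none)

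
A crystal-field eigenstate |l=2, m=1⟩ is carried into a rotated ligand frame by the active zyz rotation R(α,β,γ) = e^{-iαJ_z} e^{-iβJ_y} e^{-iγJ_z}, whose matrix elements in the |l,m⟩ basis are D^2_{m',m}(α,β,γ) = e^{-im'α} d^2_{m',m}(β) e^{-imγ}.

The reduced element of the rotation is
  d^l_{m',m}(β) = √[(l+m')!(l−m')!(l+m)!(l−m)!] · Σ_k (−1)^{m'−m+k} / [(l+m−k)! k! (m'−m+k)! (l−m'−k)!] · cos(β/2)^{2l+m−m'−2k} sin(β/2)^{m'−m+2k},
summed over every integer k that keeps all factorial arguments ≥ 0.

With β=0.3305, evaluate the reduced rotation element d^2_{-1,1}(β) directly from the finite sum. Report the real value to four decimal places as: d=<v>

d^2_{-1,1}(β=0.3305) via the finite sum:
Half-angle: c=0.986377, s=0.164499. N=√(1·6·6·1)=6.000000
The bounds max(0,m−m')=2 and min(l+m,l−m')=3 give 2 terms
  k=2: (−1)^0·6.0000/(2)·0.9864^2·0.1645^2 = +0.078983
  k=3: (−1)^1·6.0000/(6)·0.9864^0·0.1645^4 = -0.000732
d^2_{-1,1}(0.3305) = +0.078983 -0.000732 = +0.078251

d=0.0783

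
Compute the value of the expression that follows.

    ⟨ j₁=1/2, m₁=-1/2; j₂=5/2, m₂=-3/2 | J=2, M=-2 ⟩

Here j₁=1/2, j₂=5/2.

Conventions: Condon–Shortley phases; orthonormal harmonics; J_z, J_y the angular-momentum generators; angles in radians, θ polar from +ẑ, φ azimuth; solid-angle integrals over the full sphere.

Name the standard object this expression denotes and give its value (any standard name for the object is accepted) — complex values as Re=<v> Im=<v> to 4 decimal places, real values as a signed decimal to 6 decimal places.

This is a Clebsch–Gordan (vector-coupling) coefficient.
triangle: 1!*0!*4!/6! = 24/720
(j±m)!: 0!*1!*1!*4!*0!*4! = 576
prefactor² = (2J+1)*Δ*N² = 96
  k=1: −1/(1!*0!*0!*0!*0!*4!) = -1/24
Σ = -1/24  ⇒  CG² = 96*(-1/24)² = 1/6
CG = −√(1/6) = -0.408248

Clebsch–Gordan coefficient, −√(1/6) ≈ -0.408248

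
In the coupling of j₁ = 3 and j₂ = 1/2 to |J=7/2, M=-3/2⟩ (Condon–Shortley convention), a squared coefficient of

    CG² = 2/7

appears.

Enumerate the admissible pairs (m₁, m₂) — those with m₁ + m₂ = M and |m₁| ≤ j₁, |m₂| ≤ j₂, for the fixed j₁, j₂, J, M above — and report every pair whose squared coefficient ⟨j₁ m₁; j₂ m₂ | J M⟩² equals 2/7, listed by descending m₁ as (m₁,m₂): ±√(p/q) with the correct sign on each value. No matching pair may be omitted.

(-2,1/2): +√(2/7)

Admissible pairs with m₁+m₂ = M = -3/2: (-2,1/2), (-1,-1/2)
  (m₁,m₂)=(-1,-1/2): CG² = 5/7, CG = +√(5/7)
  (m₁,m₂)=(-2,1/2): CG² = 2/7, CG = +√(2/7)   ← matches the target
Pairs with CG² = 2/7: (-2,1/2): +√(2/7)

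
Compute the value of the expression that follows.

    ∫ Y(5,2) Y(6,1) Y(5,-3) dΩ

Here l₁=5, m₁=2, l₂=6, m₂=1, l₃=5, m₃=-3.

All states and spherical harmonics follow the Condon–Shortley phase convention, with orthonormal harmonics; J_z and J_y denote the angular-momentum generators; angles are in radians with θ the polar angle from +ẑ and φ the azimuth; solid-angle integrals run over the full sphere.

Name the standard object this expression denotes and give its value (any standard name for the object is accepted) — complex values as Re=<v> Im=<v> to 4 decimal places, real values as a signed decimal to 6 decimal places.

This is a Gaunt coefficient — the integral of a triple product of spherical harmonics over the sphere.
Rules hold: Σm=0, L=16 even, 1≤5≤11.
N = 11·13·11 = 1573
Δ = 6!·4!·6!/17! = 1/28588560
Racah Σ t=1..5: t=1:−1/345600 t=2:+1/13824 t=3:−1/5184 t=4:+1/13824 t=5:−1/345600 = -7/129600
⇒ 3j(5 6 5; 0 0 0)² = 80/7293, sgn +1
Racah Σ t=1..3: t=1:−1/345600 t=2:+1/34560 t=3:−1/41472 = 1/518400
⇒ 3j(5 6 5; 2 1 -3)² = 7/36465, sgn +1
4πI² = N·(3j₀)²·(3jₘ)² = 112/33813
I = +1·√(0.00331234/4π) = 0.01623537

Gaunt coefficient, +0.016235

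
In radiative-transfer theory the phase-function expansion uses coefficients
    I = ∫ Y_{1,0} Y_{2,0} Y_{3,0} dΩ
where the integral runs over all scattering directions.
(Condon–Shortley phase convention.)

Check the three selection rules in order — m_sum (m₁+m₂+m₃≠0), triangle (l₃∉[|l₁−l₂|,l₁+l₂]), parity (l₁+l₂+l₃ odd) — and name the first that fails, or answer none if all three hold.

none

Σmᵢ = 0  ✓
l₃∈[|l₁−l₂|,l₁+l₂]=[1,3], have l₃=3  ✓
Σlᵢ = 6 ⇒ even  ✓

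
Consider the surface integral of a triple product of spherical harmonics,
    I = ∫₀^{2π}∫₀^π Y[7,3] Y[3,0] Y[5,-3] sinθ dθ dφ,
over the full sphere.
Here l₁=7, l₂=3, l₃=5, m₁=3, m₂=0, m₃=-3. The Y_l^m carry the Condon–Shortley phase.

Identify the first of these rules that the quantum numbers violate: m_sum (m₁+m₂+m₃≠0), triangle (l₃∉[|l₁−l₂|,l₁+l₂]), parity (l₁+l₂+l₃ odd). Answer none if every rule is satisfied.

azimuthal sum: 3 + 0 − 3 = 0  ✓
4 ≤ 5 ≤ 10 (triangle on l)  ✓
L = 7 + 3 + 5 = 15 (odd)  ✗

parity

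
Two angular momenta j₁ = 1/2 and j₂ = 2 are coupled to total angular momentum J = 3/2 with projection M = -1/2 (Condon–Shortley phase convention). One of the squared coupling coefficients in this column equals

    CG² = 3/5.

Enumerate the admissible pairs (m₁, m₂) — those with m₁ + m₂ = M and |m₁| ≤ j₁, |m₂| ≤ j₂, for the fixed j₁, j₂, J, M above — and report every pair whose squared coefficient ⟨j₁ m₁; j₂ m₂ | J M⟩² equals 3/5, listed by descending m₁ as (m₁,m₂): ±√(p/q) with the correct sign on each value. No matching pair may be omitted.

Admissible pairs with m₁+m₂ = M = -1/2: (-1/2,0), (1/2,-1)
  (m₁,m₂)=(1/2,-1): CG² = 3/5, CG = +√(3/5)   ← matches the target
  (m₁,m₂)=(-1/2,0): CG² = 2/5, CG = −√(2/5)
Pairs with CG² = 3/5: (1/2,-1): +√(3/5)

(1/2,-1): +√(3/5)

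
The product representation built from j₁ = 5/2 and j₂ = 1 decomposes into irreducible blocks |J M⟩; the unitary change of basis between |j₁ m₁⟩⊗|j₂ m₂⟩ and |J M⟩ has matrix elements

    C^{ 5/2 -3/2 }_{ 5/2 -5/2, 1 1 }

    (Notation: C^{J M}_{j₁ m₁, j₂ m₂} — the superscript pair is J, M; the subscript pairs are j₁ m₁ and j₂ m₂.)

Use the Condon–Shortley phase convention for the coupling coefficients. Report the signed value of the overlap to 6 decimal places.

−√(2/7) ≈ -0.534522

j₁+j₂−J=1  J+j₁−j₂=4  J−j₁+j₂=1  j₁+j₂+J+1=7
(j₁±m₁, j₂±m₂, J±M) = (0,5,2,0,1,4)
P² = 1152/7
sum k=1..1:
  [1] −1/24 = -1/24
S = -1/24
C² = P²·S² = 2/7 ; C = -0.534522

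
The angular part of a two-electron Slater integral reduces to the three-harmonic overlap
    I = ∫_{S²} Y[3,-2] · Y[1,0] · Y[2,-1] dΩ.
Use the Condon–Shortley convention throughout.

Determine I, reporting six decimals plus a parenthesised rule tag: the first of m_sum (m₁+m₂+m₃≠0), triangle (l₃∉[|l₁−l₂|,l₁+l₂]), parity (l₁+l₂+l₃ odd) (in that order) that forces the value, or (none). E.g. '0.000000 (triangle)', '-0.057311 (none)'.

Σmᵢ = -3 ≠ 0, so the φ-integral vanishes; I = 0

0.000000 (m_sum)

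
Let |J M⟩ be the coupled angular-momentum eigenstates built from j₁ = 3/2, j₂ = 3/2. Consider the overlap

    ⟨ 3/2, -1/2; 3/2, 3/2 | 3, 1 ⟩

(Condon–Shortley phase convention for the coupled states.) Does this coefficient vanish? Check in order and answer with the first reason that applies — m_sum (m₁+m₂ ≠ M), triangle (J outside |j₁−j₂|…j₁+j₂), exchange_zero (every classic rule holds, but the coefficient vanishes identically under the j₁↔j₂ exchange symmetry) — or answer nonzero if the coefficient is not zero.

nonzero

m-sum: m₁+m₂ = -1/2+3/2 = 1, M = 1  ✓
triangle: |j₁−j₂| = 0 ≤ J = 3 ≤ j₁+j₂ = 3  ✓
exchange: j₁≠j₂ or m₁≠m₂ — the exchange symmetry imposes no constraint here
value check: CG = +√(1/5) = +0.447214 ≠ 0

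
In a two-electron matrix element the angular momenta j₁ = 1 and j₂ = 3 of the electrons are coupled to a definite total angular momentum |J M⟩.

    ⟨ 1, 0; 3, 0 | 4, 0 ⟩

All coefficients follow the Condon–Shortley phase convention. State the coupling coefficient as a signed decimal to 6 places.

+√(4/7) = +0.755929

√[9·0!2!6!/9! · 1!1!3!3!4!4!] = √(5184/7)
  +(−1)^0/∏(0,0,1,3,1,3)! = 1/36  (running 1/36)
⟨..|..⟩ = √(5184/7)·(1/36) = +0.755929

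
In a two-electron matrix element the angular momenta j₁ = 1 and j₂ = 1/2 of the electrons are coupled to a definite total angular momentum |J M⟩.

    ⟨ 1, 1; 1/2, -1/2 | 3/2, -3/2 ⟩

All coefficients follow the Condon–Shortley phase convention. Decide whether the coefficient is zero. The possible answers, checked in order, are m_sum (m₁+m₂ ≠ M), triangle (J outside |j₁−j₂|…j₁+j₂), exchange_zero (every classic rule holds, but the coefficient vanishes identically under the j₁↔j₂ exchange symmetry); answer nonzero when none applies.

m-sum: m₁+m₂ = 1+(-1/2) = 1/2, M = -3/2  ✗ ⇒ coefficient is 0

m_sum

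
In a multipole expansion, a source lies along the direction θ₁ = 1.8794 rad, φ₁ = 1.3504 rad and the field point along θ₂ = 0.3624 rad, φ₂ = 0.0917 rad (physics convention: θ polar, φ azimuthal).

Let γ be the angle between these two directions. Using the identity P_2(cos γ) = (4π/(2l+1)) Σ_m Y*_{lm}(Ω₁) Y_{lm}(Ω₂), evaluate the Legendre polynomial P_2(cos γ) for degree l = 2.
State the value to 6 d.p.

-0.451245

Addition theorem: P_2(cos γ) = (4π/5) Σ_m Y*_{lm}(Ω₁) Y_{lm}(Ω₂), m = −2…2:
  m=-2: Y*=-0.31712 + 0.14960j  Y=0.04773 - 0.00885j  product -0.01381 + 0.00995j
  m=-1: Y*=-0.04887 - 0.21815j  Y=0.25502 - 0.02345j  product -0.01758 - 0.05449j
  m=+0: Y*=-0.22811 + 0.00000j  Y=0.51186 + 0.00000j  product -0.11676 + 0.00000j
  m=+1: Y*=0.04887 - 0.21815j  Y=-0.25502 - 0.02345j  product -0.01758 + 0.05449j
  m=+2: Y*=-0.31712 - 0.14960j  Y=0.04773 + 0.00885j  product -0.01381 - 0.00995j
Total Σ_m = -0.17954 + 0.00000j. Multiply by 2.513274: -0.45124 + 0.00000j. P_2(cos γ) = -0.451245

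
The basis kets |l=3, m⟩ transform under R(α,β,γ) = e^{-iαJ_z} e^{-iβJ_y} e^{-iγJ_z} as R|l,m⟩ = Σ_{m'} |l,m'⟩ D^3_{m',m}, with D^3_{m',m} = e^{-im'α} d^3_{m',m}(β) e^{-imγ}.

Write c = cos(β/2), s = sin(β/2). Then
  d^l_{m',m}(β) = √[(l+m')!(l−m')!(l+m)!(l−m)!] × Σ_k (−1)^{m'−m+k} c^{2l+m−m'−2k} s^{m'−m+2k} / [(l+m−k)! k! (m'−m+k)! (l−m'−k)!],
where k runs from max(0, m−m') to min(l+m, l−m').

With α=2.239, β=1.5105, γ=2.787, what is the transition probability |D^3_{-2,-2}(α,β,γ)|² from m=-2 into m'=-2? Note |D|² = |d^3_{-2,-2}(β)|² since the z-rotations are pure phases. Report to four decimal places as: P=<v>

P=0.2614

First d^3_{-2,-2}(β=1.5105), then the phase factors e^{-i(-2)α} and e^{-i(-2)γ}:
Half-angle: c=0.728100, s=0.685471. N=√(1·120·1·120)=120.000000
k∈{0,1} keeps every argument non-negative
  k=0: (−1)^0·120.0000/(120)·0.7281^6·0.6855^0 = +0.148986
  k=1: (−1)^1·120.0000/(24)·0.7281^4·0.6855^2 = -0.660256
d^3_{-2,-2}(1.5105) = +0.148986 -0.660256 = -0.511270
|D^3_{-2,-2}|² = |d^3_{-2,-2}(β)|² = (-0.511270)² = 0.261397 (the z-rotation phases have unit modulus)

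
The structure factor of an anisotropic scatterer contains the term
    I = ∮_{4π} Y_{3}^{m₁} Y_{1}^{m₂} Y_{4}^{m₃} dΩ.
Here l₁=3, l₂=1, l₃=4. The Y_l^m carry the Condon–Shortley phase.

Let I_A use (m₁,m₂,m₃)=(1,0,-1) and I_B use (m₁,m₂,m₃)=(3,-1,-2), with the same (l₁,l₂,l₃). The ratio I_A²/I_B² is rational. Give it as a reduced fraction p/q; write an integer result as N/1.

Shared (l₁,l₂,l₃)=(3,1,4): N and (l;000)² cancel in I_A²/I_B².
A: Δ = 0!·6!·2!/9! = 1/252; Racah Σ t=0..0: t=0:+1/48 = 1/48; ⇒ 3j(3 1 4; 1 0 -1)² = 5/84, sgn -1
B: Δ = 0!·6!·2!/9! = 1/252; Racah Σ t=0..0: t=0:+1/1440 = 1/1440; ⇒ 3j(3 1 4; 3 -1 -2)² = 1/252, sgn +1
I_A²/I_B² = (5/84)/(1/252) = 15/1

15/1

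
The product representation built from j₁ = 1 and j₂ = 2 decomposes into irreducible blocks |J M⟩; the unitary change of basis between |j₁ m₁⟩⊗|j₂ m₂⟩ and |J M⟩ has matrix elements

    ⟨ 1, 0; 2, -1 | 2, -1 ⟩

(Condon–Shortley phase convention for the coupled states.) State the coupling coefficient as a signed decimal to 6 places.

+0.408248  (= +√(1/6))

triangle: 1!·1!·3!/6! = 6/720
(j±m)!: 1!·1!·1!·3!·1!·3! = 36
prefactor² = (2J+1)·Δ·N² = 3/2
  k=0: +1/(0!·1!·1!·1!·0!·2!) = 1/2
  k=1: −1/(1!·0!·0!·0!·1!·3!) = -1/6
Σ = 1/3  ⇒  CG² = 3/2·(1/3)² = 1/6
CG = +√(1/6) = +0.408248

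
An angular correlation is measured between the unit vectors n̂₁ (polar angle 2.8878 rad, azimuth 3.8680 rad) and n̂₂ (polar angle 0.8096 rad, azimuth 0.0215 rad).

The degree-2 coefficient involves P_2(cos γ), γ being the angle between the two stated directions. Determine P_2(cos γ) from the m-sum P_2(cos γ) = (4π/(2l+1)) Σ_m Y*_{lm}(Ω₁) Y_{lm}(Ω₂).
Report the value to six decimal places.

Addition theorem: P_2(cos γ) = (4π/5) Σ_m Y*_{lm}(Ω₁) Y_{lm}(Ω₂), m = −2…2:
  m=-2: (0.002866, 0.024181) × (0.202295, -0.008704) = (0.000790, 0.004867)  (running Σ = (0.000790, 0.004867))
  m=-1: (0.140360, 0.124705) × (0.385733, -0.008295) = (0.055176, 0.046939)  (running Σ = (0.055966, 0.051805))
  m=0: (0.571137, -0.000000) × (0.134806, 0.000000) = (0.076992, 0.000000)  (running Σ = (0.132958, 0.051805))
  m=1: (-0.140360, 0.124705) × (-0.385733, -0.008295) = (0.055176, -0.046939)  (running Σ = (0.188134, 0.004867))
  m=2: (0.002866, -0.024181) × (0.202295, 0.008704) = (0.000790, -0.004867)  (running Σ = (0.188924, 0.000000))
Total Σ_m = (0.188924, 0.000000). Multiply by 2.513274: (0.474819, 0.000000). P_2(cos γ) = 0.474819

0.474819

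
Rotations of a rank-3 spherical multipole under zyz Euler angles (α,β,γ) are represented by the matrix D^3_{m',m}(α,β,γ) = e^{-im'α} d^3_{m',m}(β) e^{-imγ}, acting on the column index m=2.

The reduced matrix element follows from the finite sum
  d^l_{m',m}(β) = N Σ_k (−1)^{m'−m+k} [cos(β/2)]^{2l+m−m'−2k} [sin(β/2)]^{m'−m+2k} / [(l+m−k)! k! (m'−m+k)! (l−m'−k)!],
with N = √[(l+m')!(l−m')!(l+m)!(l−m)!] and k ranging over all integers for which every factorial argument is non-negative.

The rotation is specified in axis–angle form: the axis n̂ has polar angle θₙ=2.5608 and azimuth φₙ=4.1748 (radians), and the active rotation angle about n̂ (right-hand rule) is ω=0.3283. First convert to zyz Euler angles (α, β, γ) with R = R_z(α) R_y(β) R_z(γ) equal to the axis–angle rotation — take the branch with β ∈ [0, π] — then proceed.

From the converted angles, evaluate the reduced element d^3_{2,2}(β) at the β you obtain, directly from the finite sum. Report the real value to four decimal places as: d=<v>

Axis–angle → zyz. n̂ = (sinθₙcosφₙ, sinθₙsinφₙ, cosθₙ) = (-0.280964, -0.471292, -0.836028), ω = 0.3283.
R = I cosω + sinω [n̂]ₓ + (1−cosω) n̂n̂ᵀ gives
  R = [+0.950808, +0.276636, -0.139416; -0.262492, +0.958455, +0.111636; +0.164506, -0.069549, +0.983921]
β = atan2(√(R₁₃²+R₂₃²), R₃₃) = 0.179567; α = atan2(R₂₃, R₁₃) mod 2π = 2.466399; γ = atan2(R₃₂, −R₃₁) mod 2π = 3.541577
d^3_{2,2}(β=0.1796) via the finite sum:
Half-angle: c=0.995972, s=0.089663. N=√(120·1·120·1)=120.000000
Admissible k: 0..1 (factorial args all ≥0)
  k=0: (−1)^0·120.0000/(120)·0.9960^6·0.0897^0 = +0.976075
  k=1: (−1)^1·120.0000/(24)·0.9960^4·0.0897^2 = -0.039554
d^3_{2,2}(0.1796) = +0.976075 -0.039554 = +0.936521

d=0.9365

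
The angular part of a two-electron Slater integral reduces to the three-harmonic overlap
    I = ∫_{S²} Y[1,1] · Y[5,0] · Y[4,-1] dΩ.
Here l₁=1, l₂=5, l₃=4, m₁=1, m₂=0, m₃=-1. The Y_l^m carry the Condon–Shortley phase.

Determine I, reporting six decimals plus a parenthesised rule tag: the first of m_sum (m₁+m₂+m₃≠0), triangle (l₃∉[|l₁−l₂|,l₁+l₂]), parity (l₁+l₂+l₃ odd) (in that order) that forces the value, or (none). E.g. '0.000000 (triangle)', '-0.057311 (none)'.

0.155288 (none)

Checks pass: Σm=0; 10 even; l₃=4∈[4,6].
(2·1+1)(2·5+1)(2·4+1) = 297
Δ: 2! 0! 8! / 11! → 1/495
sum: t=1:−1/576 = -1/576
3j²(1 5 4; 0 0 0) = Δ·Π!·Σ² = 5/99  (sign -1)
sum: t=0:+1/1440 = 1/1440
3j²(1 5 4; 1 0 -1) = Δ·Π!·Σ² = 2/99  (sign -1)
combine: 4πI² = 297·5/99·2/99 = 10/33
take √, sign +1: I = 0.15528807
No selection rule forces the value: the integral is nonzero (none).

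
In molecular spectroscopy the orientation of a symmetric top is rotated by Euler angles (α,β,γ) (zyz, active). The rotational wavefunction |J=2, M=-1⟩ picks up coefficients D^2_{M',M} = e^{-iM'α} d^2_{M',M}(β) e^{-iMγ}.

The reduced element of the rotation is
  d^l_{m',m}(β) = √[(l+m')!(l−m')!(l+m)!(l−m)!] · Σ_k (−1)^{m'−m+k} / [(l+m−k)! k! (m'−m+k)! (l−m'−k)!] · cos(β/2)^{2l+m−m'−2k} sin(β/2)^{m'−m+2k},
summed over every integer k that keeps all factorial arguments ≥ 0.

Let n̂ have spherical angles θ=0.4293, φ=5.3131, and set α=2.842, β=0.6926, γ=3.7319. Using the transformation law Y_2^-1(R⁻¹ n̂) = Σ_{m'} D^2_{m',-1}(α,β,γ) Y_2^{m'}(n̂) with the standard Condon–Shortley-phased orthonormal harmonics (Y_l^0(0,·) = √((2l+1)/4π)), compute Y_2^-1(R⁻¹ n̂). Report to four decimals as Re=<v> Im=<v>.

Re=0.2077 Im=0.2573

Need the full column D^2_{m',-1} for m'=−2..2 at α=2.8420, β=0.6926, γ=3.7319.
cos(β/2)=0.940635, sin(β/2)=0.339420
d^2_{-2,-1}: single k=1 term ⇒ +0.564977;  D = -0.564954+0.005016i
d^2_{-1,-1}: k∈[0..1] ⇒ +0.782861 -0.305800 = +0.477061;  D = +0.457043+0.136743i
d^2_{0,-1}: k∈[0..1] ⇒ -0.691952 +0.090097 = -0.601856;  D = +0.500004+0.335003i
d^2_{1,-1}: k∈[0..1] ⇒ +0.305800 -0.013272 = +0.292528;  D = +0.184143+0.227297i
d^2_{2,-1}: single k=0 term ⇒ -0.073564;  D = +0.027375+0.068280i
Y_2^{m'}(θ=0.4293,φ=5.3131) and Σ D·Y over m':
  (-0.5650+0.0050i)·(-0.0242+0.0624i)  (+0.4570+0.1367i)·(+0.1653+0.2412i)  (+0.5000+0.3350i)·(+0.4669+0.0000i)  (+0.1841+0.2273i)·(-0.1653+0.2412i)  (+0.0274+0.0683i)·(-0.0242-0.0624i)
Y_2^-1(R⁻¹ n̂) = +0.207662+0.257347i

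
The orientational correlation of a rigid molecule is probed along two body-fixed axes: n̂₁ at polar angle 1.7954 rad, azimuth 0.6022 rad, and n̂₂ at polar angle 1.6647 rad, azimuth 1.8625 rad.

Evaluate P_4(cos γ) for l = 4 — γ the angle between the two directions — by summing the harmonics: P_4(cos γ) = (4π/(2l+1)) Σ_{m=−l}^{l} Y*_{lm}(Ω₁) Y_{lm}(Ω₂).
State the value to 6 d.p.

0.041565

Expand P_4 via completeness: Σ_{m} conj(Y_{4,m}) at Ω₁ times Y_{4,m} at Ω₂ —
  [-4]  conj(Y_{4,-4})(Ω₁) = -0.29711 + 0.26739j ; Y_{4,-4}(Ω₂) = 0.17091 - 0.39979j ; Δ = 0.05612 + 0.16448j
  [-3]  conj(Y_{4,-3})(Ω₁) = 0.06034 - 0.25114j ; Y_{4,-3}(Ω₂) = -0.08890 - 0.07423j ; Δ = -0.02401 + 0.01785j
  [-2]  conj(Y_{4,-2})(Ω₁) = -0.07435 - 0.19376j ; Y_{4,-2}(Ω₂) = 0.25970 - 0.17142j ; Δ = -0.05252 - 0.03758j
  [-1]  conj(Y_{4,-1})(Ω₁) = 0.22456 + 0.15435j ; Y_{4,-1}(Ω₂) = -0.03732 - 0.12429j ; Δ = 0.01080 - 0.03367j
  [+0]  conj(Y_{4,0})(Ω₁) = 0.16904 + 0.00000j ; Y_{4,0}(Ω₂) = 0.28974 + 0.00000j ; Δ = 0.04898 + 0.00000j
  [+1]  conj(Y_{4,1})(Ω₁) = -0.22456 + 0.15435j ; Y_{4,1}(Ω₂) = 0.03732 - 0.12429j ; Δ = 0.01080 + 0.03367j
  [+2]  conj(Y_{4,2})(Ω₁) = -0.07435 + 0.19376j ; Y_{4,2}(Ω₂) = 0.25970 + 0.17142j ; Δ = -0.05252 + 0.03758j
  [+3]  conj(Y_{4,3})(Ω₁) = -0.06034 - 0.25114j ; Y_{4,3}(Ω₂) = 0.08890 - 0.07423j ; Δ = -0.02401 - 0.01785j
  [+4]  conj(Y_{4,4})(Ω₁) = -0.29711 - 0.26739j ; Y_{4,4}(Ω₂) = 0.17091 + 0.39979j ; Δ = 0.05612 - 0.16448j
Total Σ_m = 0.02977 + 0.00000j. Multiply by 1.396263: 0.04157 + 0.00000j. P_4(cos γ) = 0.041565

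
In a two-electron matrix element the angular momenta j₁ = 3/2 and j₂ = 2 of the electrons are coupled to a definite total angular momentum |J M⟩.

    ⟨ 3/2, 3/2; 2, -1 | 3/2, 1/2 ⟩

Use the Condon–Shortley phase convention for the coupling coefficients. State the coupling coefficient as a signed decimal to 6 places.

triangle: 2!*1!*2!/6! = 4/720
(j±m)!: 3!*0!*1!*3!*2!*1! = 72
prefactor² = (2J+1)*Δ*N² = 8/5
  k=0: +1/(0!*2!*0!*1!*1!*1!) = 1/2
Σ = 1/2  ⇒  CG² = 8/5*(1/2)² = 2/5
CG = +√(2/5) = +0.632456

+0.632456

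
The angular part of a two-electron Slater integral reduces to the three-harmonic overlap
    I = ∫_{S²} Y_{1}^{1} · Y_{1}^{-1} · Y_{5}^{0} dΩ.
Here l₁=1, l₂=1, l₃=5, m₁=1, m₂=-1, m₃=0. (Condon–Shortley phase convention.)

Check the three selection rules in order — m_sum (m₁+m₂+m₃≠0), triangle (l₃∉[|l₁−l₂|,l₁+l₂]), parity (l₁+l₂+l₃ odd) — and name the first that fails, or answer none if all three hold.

m₁+m₂+m₃ = 1 − 1 + 0 = 0  ✓
triangle: need |l₁−l₂| ≤ l₃ ≤ l₁+l₂ = [0,2]; l₃=5 is outside  ✗
parity: l₁+l₂+l₃ = 7 is odd

triangle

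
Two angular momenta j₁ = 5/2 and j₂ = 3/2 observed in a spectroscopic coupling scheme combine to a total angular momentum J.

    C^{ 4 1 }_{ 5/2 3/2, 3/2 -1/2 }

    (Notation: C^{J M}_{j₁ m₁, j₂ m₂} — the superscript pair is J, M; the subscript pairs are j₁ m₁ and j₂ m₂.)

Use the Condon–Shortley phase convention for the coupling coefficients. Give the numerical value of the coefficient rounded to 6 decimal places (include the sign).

√[9·0!5!3!/9! · 4!1!1!2!5!3!] = √(4320/7)
  +(−1)^0/∏(0,0,1,1,4,2)! = 1/48  (running 1/48)
⟨..|..⟩ = √(4320/7)·(1/48) = +0.517549

+√(15/56) = +0.517549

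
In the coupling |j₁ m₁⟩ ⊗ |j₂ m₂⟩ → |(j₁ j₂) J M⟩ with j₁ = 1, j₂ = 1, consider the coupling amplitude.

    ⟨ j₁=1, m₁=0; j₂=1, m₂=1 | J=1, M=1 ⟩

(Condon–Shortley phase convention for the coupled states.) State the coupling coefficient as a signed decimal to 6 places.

-0.707107  (= −√(1/2))

√[3·1!1!1!/4! · 1!1!2!0!2!0!] = √(1/2)
  +(−1)^1/∏(1,0,0,1,1,0)! = -1  (running -1)
⟨..|..⟩ = √(1/2)·(-1) = -0.707107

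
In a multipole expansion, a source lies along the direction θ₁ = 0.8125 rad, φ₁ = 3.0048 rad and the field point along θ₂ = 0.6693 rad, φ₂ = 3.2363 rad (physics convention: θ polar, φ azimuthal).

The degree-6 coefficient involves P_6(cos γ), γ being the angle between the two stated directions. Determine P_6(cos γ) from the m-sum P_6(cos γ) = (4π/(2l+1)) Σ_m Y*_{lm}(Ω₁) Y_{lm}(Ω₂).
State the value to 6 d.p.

Summing Y*_{l m}(θ₁,φ₁)·Y_{l m}(θ₂,φ₂) over m ∈ [−6, 6]; prefactor 4π/(2·6+1) = 0.966644:
  term(m=-6) = +0.000352-0.001917i   from Y*(Ω₁)=+0.048222-0.051759i, Y(Ω₂)=+0.023225-0.014829i
  term(m=-5) = +0.011249-0.025649i   from Y*(Ω₁)=-0.179910+0.146670i, Y(Ω₂)=-0.107382+0.055025i
  term(m=-4) = +0.076308-0.101470i   from Y*(Ω₁)=+0.355702-0.216700i, Y(Ω₂)=+0.283206-0.112732i
  term(m=-3) = +0.133255-0.110992i   from Y*(Ω₁)=-0.346126+0.150593i, Y(Ω₂)=-0.441022+0.128788i
  term(m=-2) = -0.006138+0.003064i   from Y*(Ω₁)=-0.021836+0.006128i, Y(Ω₂)=+0.297083-0.056955i
  term(m=-1) = +0.070197-0.016547i   from Y*(Ω₁)=+0.368212-0.050685i, Y(Ω₂)=+0.193168-0.018349i
  term(m=+0) = +0.032088+0.000000i   from Y*(Ω₁)=-0.086516-0.000000i, Y(Ω₂)=-0.370895+0.000000i
  term(m=+1) = +0.070197+0.016547i   from Y*(Ω₁)=-0.368212-0.050685i, Y(Ω₂)=-0.193168-0.018349i
  term(m=+2) = -0.006138-0.003064i   from Y*(Ω₁)=-0.021836-0.006128i, Y(Ω₂)=+0.297083+0.056955i
  term(m=+3) = +0.133255+0.110992i   from Y*(Ω₁)=+0.346126+0.150593i, Y(Ω₂)=+0.441022+0.128788i
  term(m=+4) = +0.076308+0.101470i   from Y*(Ω₁)=+0.355702+0.216700i, Y(Ω₂)=+0.283206+0.112732i
  term(m=+5) = +0.011249+0.025649i   from Y*(Ω₁)=+0.179910+0.146670i, Y(Ω₂)=+0.107382+0.055025i
  term(m=+6) = +0.000352+0.001917i   from Y*(Ω₁)=+0.048222+0.051759i, Y(Ω₂)=+0.023225+0.014829i
Accumulated sum +0.602532+0.000000i; after 4π/(2l+1) scaling, +0.582434+0.000000i ⇒ P_6 = 0.582434

0.582434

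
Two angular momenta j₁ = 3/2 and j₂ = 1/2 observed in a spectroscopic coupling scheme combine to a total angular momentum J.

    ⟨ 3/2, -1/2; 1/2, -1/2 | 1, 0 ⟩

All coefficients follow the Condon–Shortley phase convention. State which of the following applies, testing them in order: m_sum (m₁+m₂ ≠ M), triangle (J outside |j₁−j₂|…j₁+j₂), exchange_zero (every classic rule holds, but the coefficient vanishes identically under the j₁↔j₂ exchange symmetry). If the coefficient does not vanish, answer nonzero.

m-sum: m₁+m₂ = -1/2+(-1/2) = -1, M = 0  ✗ ⇒ coefficient is 0

m_sum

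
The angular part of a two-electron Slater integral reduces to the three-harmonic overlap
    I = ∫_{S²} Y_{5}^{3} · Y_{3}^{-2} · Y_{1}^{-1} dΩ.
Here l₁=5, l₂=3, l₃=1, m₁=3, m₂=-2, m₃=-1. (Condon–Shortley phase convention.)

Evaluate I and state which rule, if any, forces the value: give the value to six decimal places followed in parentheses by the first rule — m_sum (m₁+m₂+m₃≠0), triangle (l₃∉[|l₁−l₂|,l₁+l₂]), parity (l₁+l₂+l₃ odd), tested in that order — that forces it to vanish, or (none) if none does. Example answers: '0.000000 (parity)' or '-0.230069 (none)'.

triangle: need 2≤l₃≤8, have 1; I=0

0.000000 (triangle)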